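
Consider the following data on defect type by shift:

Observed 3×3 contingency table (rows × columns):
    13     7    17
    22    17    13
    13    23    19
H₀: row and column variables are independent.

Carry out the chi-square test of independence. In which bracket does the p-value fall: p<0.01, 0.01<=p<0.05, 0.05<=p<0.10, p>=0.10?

Row totals [37, 52, 55], col totals [48, 47, 49], n=144
χ² = (13−12.33)²/12.33 + (7−12.08)²/12.08 + (17−12.59)²/12.59 + (22−17.33)²/17.33 + (17−16.97)²/16.97 + (13−17.69)²/17.69 + (13−18.33)²/18.33 + (23−17.95)²/17.95 + (19−18.72)²/18.72 = 9.1921
df = 4
p-value (upper-tail) = 0.05647
→ bracket: 0.05<=p<0.10

p-value bracket: 0.05<=p<0.10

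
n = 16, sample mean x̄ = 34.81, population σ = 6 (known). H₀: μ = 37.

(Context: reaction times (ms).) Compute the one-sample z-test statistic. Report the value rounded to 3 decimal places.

SE = σ/√n = 6/√16 = 1.5000
z = (x̄−μ₀)/SE = (34.81−37)/1.5000 = -1.4600

test statistic = -1.460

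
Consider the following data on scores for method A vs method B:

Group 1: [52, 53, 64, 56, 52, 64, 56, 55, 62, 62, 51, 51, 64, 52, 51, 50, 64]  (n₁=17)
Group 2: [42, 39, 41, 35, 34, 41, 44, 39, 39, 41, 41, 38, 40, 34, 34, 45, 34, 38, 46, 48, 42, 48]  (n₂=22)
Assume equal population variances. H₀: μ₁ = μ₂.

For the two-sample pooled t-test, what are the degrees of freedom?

df = n₁ + n₂ − 2 = 17 + 22 − 2 = 37

degrees of freedom = 37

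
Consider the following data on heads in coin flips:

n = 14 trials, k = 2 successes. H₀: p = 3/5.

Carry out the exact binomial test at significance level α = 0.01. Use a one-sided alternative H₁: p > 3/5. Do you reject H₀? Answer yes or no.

Exact binomial: n=14, k=2, p₀=3/5=0.6000
P(X≥2) from Σ C(n,i)·p₀^i·(1−p₀)^(n−i)
p-value (one-sided, H₁ greater) = 0.99994
At α=0.01: p ≥ α → fail to reject H₀

reject H₀: no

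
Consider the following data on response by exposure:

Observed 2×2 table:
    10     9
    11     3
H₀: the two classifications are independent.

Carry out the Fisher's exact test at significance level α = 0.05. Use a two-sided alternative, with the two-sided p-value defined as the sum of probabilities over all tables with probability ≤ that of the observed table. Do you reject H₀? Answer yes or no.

Margins: r₁=19, r₂=14, c₁=21, c₂=12, n=33
p_obs = C(19,10)·C(14,11)/C(33,21); sum pmf over tables with pmf ≤ p_obs
p-value (two-sided) = 0.16036
At α=0.05: p ≥ α → fail to reject H₀

reject H₀: no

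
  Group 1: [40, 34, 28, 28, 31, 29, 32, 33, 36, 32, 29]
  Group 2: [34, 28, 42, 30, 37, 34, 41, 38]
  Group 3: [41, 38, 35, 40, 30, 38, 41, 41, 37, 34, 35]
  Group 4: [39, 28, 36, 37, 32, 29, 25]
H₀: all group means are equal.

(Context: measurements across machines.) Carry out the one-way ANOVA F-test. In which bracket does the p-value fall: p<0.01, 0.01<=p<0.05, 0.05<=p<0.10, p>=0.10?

Group means [32.00, 35.50, 37.27, 32.29], grand mean 34.378
SSB = Σnᵢ(x̄ᵢ−x̄)² = 195.092; SSW = ΣΣ(x−x̄ᵢ)² = 595.610
MSB = 195.092/3 = 65.0308; MSW = 595.610/33 = 18.0488
F = MSB/MSW = 3.6031
df = (3, 33)
p-value (upper-tail) = 0.02347
→ bracket: 0.01<=p<0.05

p-value bracket: 0.01<=p<0.05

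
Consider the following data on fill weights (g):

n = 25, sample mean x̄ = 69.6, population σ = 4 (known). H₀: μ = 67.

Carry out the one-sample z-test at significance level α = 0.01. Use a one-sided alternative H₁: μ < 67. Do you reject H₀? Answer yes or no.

SE = σ/√n = 4/√25 = 0.8000
z = (x̄−μ₀)/SE = (69.6−67)/0.8000 = 3.2500
p-value (one-sided, H₁ less) = 0.99942
At α=0.01: p ≥ α → fail to reject H₀

reject H₀: no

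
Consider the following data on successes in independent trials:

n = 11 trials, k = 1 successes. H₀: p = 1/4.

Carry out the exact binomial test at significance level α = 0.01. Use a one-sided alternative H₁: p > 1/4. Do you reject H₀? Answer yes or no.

Exact binomial: n=11, k=1, p₀=1/4=0.2500
P(X≥1) from Σ C(n,i)·p₀^i·(1−p₀)^(n−i)
p-value (one-sided, H₁ greater) = 0.95776
At α=0.01: p ≥ α → fail to reject H₀

reject H₀: no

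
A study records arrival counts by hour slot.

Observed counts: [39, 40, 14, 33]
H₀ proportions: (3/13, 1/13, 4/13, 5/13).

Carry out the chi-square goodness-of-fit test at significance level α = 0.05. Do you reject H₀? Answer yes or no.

n = 126; E_i = n·p_i = [29.08, 9.69, 38.77, 48.46]
χ² = (39−29.08)²/29.08 + (40−9.69)²/9.69 + (14−38.77)²/38.77 + (33−48.46)²/48.46 = 118.9159
df = 3
p-value (upper-tail) = 0.00000
At α=0.05: p < α → reject H₀

reject H₀: yes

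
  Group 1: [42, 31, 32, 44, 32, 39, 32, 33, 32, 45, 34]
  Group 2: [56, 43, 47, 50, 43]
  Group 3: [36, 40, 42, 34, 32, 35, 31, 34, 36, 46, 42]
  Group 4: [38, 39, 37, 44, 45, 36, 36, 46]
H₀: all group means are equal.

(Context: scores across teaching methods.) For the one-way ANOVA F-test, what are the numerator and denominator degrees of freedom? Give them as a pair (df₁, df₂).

k = 4 groups, N = 35 total
df = (k−1, N−k) = (4−1, 35−4) = (3, 31)

degrees of freedom = [3, 31]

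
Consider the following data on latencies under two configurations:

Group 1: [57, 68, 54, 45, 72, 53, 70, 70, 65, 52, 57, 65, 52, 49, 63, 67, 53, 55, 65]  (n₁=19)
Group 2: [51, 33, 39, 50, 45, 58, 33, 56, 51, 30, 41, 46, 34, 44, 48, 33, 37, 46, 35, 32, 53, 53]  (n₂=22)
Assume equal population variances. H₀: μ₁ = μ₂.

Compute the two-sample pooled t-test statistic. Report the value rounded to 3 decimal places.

x̄₁=59.579, s₁=8.126, n₁=19
x̄₂=43.091, s₂=8.755, n₂=22
s_p² = [18·8.126² + 21·8.755²]/39 = 71.7551
SE = √(s_p²·(1/19+1/22)) = 2.6530
t = (59.579−43.091)/2.6530 = 6.2150
df = 39

test statistic = 6.215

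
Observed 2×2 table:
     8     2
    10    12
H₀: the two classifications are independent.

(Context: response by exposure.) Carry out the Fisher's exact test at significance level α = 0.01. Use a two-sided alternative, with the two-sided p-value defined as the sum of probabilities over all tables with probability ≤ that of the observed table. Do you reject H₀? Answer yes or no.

Margins: r₁=10, r₂=22, c₁=18, c₂=14, n=32
p_obs = C(10,8)·C(22,10)/C(32,18); sum pmf over tables with pmf ≤ p_obs
p-value (two-sided) = 0.12406
At α=0.01: p ≥ α → fail to reject H₀

reject H₀: no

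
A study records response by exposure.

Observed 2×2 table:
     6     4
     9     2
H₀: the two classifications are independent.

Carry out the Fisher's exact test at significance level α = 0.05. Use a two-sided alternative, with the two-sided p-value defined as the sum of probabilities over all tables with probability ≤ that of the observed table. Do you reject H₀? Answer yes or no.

reject H₀: no

Margins: r₁=10, r₂=11, c₁=15, c₂=6, n=21
p_obs = C(10,6)·C(11,9)/C(21,15); sum pmf over tables with pmf ≤ p_obs
p-value (two-sided) = 0.36146
At α=0.05: p ≥ α → fail to reject H₀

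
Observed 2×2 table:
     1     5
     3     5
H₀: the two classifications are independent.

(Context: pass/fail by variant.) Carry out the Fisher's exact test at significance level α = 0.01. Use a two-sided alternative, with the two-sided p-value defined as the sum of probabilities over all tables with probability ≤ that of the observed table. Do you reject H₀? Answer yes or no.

reject H₀: no

Margins: r₁=6, r₂=8, c₁=4, c₂=10, n=14
p_obs = C(6,1)·C(8,3)/C(14,4); sum pmf over tables with pmf ≤ p_obs
p-value (two-sided) = 0.58042
At α=0.01: p ≥ α → fail to reject H₀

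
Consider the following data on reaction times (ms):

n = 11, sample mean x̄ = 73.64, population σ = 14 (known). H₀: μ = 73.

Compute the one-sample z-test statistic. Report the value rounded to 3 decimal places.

test statistic = 0.152

SE = σ/√n = 14/√11 = 4.2212
z = (x̄−μ₀)/SE = (73.64−73)/4.2212 = 0.1516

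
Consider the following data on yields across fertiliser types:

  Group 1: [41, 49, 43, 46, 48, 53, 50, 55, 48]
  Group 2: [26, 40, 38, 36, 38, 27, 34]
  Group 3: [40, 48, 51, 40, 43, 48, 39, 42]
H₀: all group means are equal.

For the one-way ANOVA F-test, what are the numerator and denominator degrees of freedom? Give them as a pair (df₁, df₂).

degrees of freedom = [2, 21]

k = 3 groups, N = 24 total
df = (k−1, N−k) = (3−1, 24−3) = (2, 21)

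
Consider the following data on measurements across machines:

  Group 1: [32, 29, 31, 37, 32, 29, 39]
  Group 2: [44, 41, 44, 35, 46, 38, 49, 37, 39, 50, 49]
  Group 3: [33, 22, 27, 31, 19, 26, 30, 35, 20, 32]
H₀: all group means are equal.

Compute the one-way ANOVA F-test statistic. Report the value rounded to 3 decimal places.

test statistic = 24.635

Group means [32.71, 42.91, 27.50], grand mean 34.857
SSB = Σnᵢ(x̄ᵢ−x̄)² = 1286.591; SSW = ΣΣ(x−x̄ᵢ)² = 652.838
MSB = 1286.591/2 = 643.2955; MSW = 652.838/25 = 26.1135
F = MSB/MSW = 24.6346
df = (2, 25)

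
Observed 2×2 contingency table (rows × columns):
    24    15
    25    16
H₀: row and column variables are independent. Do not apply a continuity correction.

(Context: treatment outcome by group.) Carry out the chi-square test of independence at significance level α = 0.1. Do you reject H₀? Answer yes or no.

Row totals [39, 41], col totals [49, 31], n=80
χ² = (24−23.89)²/23.89 + (15−15.11)²/15.11 + (25−25.11)²/25.11 + (16−15.89)²/15.89 = 0.0027
df = 1
p-value (upper-tail) = 0.95881
At α=0.1: p ≥ α → fail to reject H₀

reject H₀: no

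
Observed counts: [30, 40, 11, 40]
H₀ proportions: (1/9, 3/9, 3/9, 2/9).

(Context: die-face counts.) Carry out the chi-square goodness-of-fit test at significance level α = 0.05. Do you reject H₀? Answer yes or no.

reject H₀: yes

n = 121; E_i = n·p_i = [13.44, 40.33, 40.33, 26.89]
χ² = (30−13.44)²/13.44 + (40−40.33)²/40.33 + (11−40.33)²/40.33 + (40−26.89)²/26.89 = 48.1157
df = 3
p-value (upper-tail) = 0.00000
At α=0.05: p < α → reject H₀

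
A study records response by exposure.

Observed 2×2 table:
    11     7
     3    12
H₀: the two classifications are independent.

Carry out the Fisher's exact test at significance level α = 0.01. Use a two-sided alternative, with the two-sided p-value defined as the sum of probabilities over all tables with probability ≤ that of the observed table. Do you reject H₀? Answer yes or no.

reject H₀: no

Margins: r₁=18, r₂=15, c₁=14, c₂=19, n=33
p_obs = C(18,11)·C(15,3)/C(33,14); sum pmf over tables with pmf ≤ p_obs
p-value (two-sided) = 0.03290
At α=0.01: p ≥ α → fail to reject H₀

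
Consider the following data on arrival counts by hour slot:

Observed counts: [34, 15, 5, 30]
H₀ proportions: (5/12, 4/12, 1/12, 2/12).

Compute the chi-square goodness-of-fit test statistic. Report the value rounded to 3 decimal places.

test statistic = 24.921

n = 84; E_i = n·p_i = [35.00, 28.00, 7.00, 14.00]
χ² = (34−35.00)²/35.00 + (15−28.00)²/28.00 + (5−7.00)²/7.00 + (30−14.00)²/14.00 = 24.9214
df = 3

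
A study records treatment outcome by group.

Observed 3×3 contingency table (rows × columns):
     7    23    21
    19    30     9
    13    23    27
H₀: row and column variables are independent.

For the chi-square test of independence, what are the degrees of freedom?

degrees of freedom = 4

df = (r−1)(c−1) = (3−1)·(3−1) = 4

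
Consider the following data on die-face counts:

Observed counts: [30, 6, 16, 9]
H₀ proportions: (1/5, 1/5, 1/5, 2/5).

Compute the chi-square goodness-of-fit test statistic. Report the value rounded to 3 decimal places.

test statistic = 40.025

n = 61; E_i = n·p_i = [12.20, 12.20, 12.20, 24.40]
χ² = (30−12.20)²/12.20 + (6−12.20)²/12.20 + (16−12.20)²/12.20 + (9−24.40)²/24.40 = 40.0246
df = 3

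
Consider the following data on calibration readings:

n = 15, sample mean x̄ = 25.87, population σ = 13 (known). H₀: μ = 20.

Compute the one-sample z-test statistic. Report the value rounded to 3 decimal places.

test statistic = 1.749

SE = σ/√n = 13/√15 = 3.3566
z = (x̄−μ₀)/SE = (25.87−20)/3.3566 = 1.7488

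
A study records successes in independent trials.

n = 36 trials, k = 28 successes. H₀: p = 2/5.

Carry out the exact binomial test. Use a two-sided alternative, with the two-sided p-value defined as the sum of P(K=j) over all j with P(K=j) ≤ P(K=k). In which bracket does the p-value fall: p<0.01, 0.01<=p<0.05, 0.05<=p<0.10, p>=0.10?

Exact binomial: n=36, k=28, p₀=2/5=0.4000
P(X=j) = C(n,j)·p₀^j·(1−p₀)^(n−j); p = Σ P(X=j) over j with P(X=j) ≤ P(X=28)
p-value (two-sided) = 0.00001
→ bracket: p<0.01

p-value bracket: p<0.01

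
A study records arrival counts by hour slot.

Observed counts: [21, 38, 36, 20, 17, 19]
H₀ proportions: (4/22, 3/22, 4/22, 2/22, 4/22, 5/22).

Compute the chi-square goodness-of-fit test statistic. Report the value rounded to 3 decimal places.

n = 151; E_i = n·p_i = [27.45, 20.59, 27.45, 13.73, 27.45, 34.32]
χ² = (21−27.45)²/27.45 + (38−20.59)²/20.59 + (36−27.45)²/27.45 + (20−13.73)²/13.73 + (17−27.45)²/27.45 + (19−34.32)²/34.32 = 32.5810
df = 5

test statistic = 32.581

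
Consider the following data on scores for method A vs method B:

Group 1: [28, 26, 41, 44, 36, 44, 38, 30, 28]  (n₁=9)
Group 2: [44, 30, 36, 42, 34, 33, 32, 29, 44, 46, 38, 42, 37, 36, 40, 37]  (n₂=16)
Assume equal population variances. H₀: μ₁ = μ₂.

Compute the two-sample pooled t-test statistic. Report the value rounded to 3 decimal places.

test statistic = -1.010

x̄₁=35.000, s₁=7.176, n₁=9
x̄₂=37.500, s₂=5.164, n₂=16
s_p² = [8·7.176² + 15·5.164²]/23 = 35.3043
SE = √(s_p²·(1/9+1/16)) = 2.4757
t = (35.000−37.500)/2.4757 = -1.0098
df = 23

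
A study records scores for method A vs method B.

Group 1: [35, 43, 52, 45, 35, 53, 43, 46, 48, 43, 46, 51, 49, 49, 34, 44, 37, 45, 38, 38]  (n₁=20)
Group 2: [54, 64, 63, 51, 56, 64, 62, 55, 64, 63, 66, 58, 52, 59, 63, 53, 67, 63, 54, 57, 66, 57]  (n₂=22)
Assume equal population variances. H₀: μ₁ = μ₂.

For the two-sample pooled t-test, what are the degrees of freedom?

degrees of freedom = 40

df = n₁ + n₂ − 2 = 20 + 22 − 2 = 40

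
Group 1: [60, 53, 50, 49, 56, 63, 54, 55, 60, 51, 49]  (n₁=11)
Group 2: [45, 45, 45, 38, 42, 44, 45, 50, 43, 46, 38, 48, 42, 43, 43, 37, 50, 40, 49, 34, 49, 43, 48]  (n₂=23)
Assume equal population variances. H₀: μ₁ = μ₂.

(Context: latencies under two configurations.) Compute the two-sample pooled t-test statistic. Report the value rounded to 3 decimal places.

x̄₁=54.545, s₁=4.803, n₁=11
x̄₂=43.783, s₂=4.317, n₂=23
s_p² = [10·4.803² + 22·4.317²]/32 = 20.0200
SE = √(s_p²·(1/11+1/23)) = 1.6403
t = (54.545−43.783)/1.6403 = 6.5617
df = 32

test statistic = 6.562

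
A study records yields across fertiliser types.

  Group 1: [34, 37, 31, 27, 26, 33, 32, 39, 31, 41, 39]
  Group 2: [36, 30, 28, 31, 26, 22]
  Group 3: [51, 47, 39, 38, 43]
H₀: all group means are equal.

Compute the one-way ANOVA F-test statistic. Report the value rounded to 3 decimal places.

Group means [33.64, 28.83, 43.60], grand mean 34.591
SSB = Σnᵢ(x̄ᵢ−x̄)² = 614.739; SSW = ΣΣ(x−x̄ᵢ)² = 474.579
MSB = 614.739/2 = 307.3697; MSW = 474.579/19 = 24.9778
F = MSB/MSW = 12.3057
df = (2, 19)

test statistic = 12.306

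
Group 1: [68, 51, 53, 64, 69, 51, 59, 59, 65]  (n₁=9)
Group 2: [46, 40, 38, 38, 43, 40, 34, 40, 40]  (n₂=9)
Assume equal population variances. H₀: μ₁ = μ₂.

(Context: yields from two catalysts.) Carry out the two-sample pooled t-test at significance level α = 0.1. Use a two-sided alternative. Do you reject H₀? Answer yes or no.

reject H₀: yes

x̄₁=59.889, s₁=7.061, n₁=9
x̄₂=39.889, s₂=3.333, n₂=9
s_p² = [8·7.061² + 8·3.333²]/16 = 30.4861
SE = √(s_p²·(1/9+1/9)) = 2.6028
t = (59.889−39.889)/2.6028 = 7.6840
df = 16
p-value (two-sided) = 0.00000
At α=0.1: p < α → reject H₀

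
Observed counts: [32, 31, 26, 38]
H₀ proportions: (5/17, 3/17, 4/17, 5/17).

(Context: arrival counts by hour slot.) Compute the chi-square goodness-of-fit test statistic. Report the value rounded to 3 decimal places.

test statistic = 4.574

n = 127; E_i = n·p_i = [37.35, 22.41, 29.88, 37.35]
χ² = (32−37.35)²/37.35 + (31−22.41)²/22.41 + (26−29.88)²/29.88 + (38−37.35)²/37.35 = 4.5738
df = 3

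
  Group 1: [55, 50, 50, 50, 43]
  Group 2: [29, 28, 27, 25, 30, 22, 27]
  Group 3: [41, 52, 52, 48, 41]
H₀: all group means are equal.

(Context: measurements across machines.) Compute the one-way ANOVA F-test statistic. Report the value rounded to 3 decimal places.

test statistic = 55.543

Group means [49.60, 26.86, 46.80], grand mean 39.412
SSB = Σnᵢ(x̄ᵢ−x̄)² = 1895.261; SSW = ΣΣ(x−x̄ᵢ)² = 238.857
MSB = 1895.261/2 = 947.6303; MSW = 238.857/14 = 17.0612
F = MSB/MSW = 55.5429
df = (2, 14)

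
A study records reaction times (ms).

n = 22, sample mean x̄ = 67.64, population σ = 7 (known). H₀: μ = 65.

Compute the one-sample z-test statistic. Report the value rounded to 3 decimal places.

test statistic = 1.769

SE = σ/√n = 7/√22 = 1.4924
z = (x̄−μ₀)/SE = (67.64−65)/1.4924 = 1.7690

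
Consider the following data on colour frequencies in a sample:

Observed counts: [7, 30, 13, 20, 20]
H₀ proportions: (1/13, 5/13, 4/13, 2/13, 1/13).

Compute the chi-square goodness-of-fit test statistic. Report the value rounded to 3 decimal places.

n = 90; E_i = n·p_i = [6.92, 34.62, 27.69, 13.85, 6.92]
χ² = (7−6.92)²/6.92 + (30−34.62)²/34.62 + (13−27.69)²/27.69 + (20−13.85)²/13.85 + (20−6.92)²/6.92 = 35.8472
df = 4

test statistic = 35.847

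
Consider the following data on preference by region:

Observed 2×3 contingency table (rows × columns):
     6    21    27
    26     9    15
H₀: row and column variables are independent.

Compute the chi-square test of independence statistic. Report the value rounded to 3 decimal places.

test statistic = 20.605

Row totals [54, 50], col totals [32, 30, 42], n=104
χ² = (6−16.62)²/16.62 + (21−15.58)²/15.58 + (27−21.81)²/21.81 + (26−15.38)²/15.38 + (9−14.42)²/14.42 + (15−20.19)²/20.19 = 20.6052
df = 2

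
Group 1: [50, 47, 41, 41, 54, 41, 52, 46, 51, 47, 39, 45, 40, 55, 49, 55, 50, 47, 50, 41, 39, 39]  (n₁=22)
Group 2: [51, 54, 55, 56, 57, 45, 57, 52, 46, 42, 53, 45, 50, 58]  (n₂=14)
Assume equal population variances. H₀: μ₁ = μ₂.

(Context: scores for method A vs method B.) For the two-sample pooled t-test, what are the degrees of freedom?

degrees of freedom = 34

df = n₁ + n₂ − 2 = 22 + 14 − 2 = 34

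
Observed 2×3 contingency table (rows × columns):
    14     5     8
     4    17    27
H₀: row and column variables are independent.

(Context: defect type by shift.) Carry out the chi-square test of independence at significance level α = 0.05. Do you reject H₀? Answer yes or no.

Row totals [27, 48], col totals [18, 22, 35], n=75
χ² = (14−6.48)²/6.48 + (5−7.92)²/7.92 + (8−12.60)²/12.60 + (4−11.52)²/11.52 + (17−14.08)²/14.08 + (27−22.40)²/22.40 = 17.9419
df = 2
p-value (upper-tail) = 0.00013
At α=0.05: p < α → reject H₀

reject H₀: yes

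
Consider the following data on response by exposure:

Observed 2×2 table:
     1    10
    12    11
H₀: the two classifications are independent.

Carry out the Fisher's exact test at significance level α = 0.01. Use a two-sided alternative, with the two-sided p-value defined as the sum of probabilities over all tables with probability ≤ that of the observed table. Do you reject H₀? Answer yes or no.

reject H₀: no

Margins: r₁=11, r₂=23, c₁=13, c₂=21, n=34
p_obs = C(11,1)·C(23,12)/C(34,13); sum pmf over tables with pmf ≤ p_obs
p-value (two-sided) = 0.02379
At α=0.01: p ≥ α → fail to reject H₀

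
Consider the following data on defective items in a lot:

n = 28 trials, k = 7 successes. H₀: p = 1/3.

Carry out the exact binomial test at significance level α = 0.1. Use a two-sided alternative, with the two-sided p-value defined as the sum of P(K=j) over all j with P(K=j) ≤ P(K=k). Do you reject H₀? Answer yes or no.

Exact binomial: n=28, k=7, p₀=1/3=0.3333
P(X=j) = C(n,j)·p₀^j·(1−p₀)^(n−j); p = Σ P(X=j) over j with P(X=j) ≤ P(X=7)
p-value (two-sided) = 0.42583
At α=0.1: p ≥ α → fail to reject H₀

reject H₀: no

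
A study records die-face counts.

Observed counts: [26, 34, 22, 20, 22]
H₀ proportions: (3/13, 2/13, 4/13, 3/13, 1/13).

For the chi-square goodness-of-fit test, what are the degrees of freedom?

degrees of freedom = 4

df = k − 1 = 5 − 1 = 4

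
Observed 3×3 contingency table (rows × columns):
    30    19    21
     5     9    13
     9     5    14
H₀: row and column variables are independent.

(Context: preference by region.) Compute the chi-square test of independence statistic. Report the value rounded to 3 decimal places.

test statistic = 7.591

Row totals [70, 27, 28], col totals [44, 33, 48], n=125
χ² = (30−24.64)²/24.64 + (19−18.48)²/18.48 + (21−26.88)²/26.88 + (5−9.50)²/9.50 + (9−7.13)²/7.13 + (13−10.37)²/10.37 + (9−9.86)²/9.86 + (5−7.39)²/7.39 + (14−10.75)²/10.75 = 7.5907
df = 4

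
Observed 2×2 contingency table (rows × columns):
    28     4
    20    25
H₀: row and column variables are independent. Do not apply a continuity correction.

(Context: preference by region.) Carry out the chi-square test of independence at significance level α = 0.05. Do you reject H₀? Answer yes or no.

Row totals [32, 45], col totals [48, 29], n=77
χ² = (28−19.95)²/19.95 + (4−12.05)²/12.05 + (20−28.05)²/28.05 + (25−16.95)²/16.95 = 14.7663
df = 1
p-value (upper-tail) = 0.00012
At α=0.05: p < α → reject H₀

reject H₀: yes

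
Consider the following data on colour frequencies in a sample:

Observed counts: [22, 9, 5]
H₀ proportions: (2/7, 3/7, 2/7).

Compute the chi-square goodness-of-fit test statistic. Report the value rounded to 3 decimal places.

n = 36; E_i = n·p_i = [10.29, 15.43, 10.29]
χ² = (22−10.29)²/10.29 + (9−15.43)²/15.43 + (5−10.29)²/10.29 = 18.7361
df = 2

test statistic = 18.736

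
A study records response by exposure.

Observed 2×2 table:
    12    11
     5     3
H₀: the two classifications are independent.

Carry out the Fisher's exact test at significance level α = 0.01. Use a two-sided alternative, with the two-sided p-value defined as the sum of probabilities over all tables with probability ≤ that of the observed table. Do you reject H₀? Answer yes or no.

reject H₀: no

Margins: r₁=23, r₂=8, c₁=17, c₂=14, n=31
p_obs = C(23,12)·C(8,5)/C(31,17); sum pmf over tables with pmf ≤ p_obs
p-value (two-sided) = 0.69800
At α=0.01: p ≥ α → fail to reject H₀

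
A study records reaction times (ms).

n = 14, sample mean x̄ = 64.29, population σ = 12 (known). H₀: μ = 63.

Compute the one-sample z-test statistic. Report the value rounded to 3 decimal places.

SE = σ/√n = 12/√14 = 3.2071
z = (x̄−μ₀)/SE = (64.29−63)/3.2071 = 0.4022

test statistic = 0.402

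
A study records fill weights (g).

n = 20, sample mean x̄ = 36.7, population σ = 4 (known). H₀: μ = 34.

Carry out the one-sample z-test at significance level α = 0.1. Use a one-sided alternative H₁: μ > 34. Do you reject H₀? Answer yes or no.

SE = σ/√n = 4/√20 = 0.8944
z = (x̄−μ₀)/SE = (36.7−34)/0.8944 = 3.0187
p-value (one-sided, H₁ greater) = 0.00127
At α=0.1: p < α → reject H₀

reject H₀: yes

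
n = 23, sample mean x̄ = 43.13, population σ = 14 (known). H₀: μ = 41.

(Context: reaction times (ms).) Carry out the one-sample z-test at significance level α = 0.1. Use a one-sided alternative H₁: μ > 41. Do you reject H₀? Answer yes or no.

SE = σ/√n = 14/√23 = 2.9192
z = (x̄−μ₀)/SE = (43.13−41)/2.9192 = 0.7297
p-value (one-sided, H₁ greater) = 0.23280
At α=0.1: p ≥ α → fail to reject H₀

reject H₀: no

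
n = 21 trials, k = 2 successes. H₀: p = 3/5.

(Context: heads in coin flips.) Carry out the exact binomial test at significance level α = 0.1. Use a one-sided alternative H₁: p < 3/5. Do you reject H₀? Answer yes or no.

Exact binomial: n=21, k=2, p₀=3/5=0.6000
P(X≤2) from Σ C(n,i)·p₀^i·(1−p₀)^(n−i)
p-value (one-sided, H₁ less) = 0.00000
At α=0.1: p < α → reject H₀

reject H₀: yes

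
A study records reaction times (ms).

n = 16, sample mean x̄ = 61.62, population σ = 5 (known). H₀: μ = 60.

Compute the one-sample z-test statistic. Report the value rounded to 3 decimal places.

test statistic = 1.296

SE = σ/√n = 5/√16 = 1.2500
z = (x̄−μ₀)/SE = (61.62−60)/1.2500 = 1.2960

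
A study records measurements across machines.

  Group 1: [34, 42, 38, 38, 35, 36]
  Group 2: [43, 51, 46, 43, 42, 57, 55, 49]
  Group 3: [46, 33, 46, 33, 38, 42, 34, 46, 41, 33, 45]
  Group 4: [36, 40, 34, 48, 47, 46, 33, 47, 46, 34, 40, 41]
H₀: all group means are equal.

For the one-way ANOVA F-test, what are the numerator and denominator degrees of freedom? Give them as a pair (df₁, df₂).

degrees of freedom = [3, 33]

k = 4 groups, N = 37 total
df = (k−1, N−k) = (4−1, 37−4) = (3, 33)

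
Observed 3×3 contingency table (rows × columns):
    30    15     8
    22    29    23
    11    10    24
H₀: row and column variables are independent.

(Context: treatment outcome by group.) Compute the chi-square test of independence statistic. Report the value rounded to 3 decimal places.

test statistic = 22.520

Row totals [53, 74, 45], col totals [63, 54, 55], n=172
χ² = (30−19.41)²/19.41 + (15−16.64)²/16.64 + (8−16.95)²/16.95 + (22−27.10)²/27.10 + (29−23.23)²/23.23 + (23−23.66)²/23.66 + (11−16.48)²/16.48 + (10−14.13)²/14.13 + (24−14.39)²/14.39 = 22.5196
df = 4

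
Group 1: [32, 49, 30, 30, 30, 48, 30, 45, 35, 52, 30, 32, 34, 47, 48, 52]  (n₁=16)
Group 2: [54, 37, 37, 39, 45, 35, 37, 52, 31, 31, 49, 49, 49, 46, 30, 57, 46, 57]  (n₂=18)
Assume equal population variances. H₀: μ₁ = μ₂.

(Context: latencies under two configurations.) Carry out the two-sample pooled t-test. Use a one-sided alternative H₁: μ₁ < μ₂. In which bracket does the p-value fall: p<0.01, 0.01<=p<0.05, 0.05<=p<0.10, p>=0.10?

x̄₁=39.000, s₁=9.107, n₁=16
x̄₂=43.389, s₂=8.965, n₂=18
s_p² = [15·9.107² + 17·8.965²]/32 = 81.5712
SE = √(s_p²·(1/16+1/18)) = 3.1032
t = (39.000−43.389)/3.1032 = -1.4143
df = 32
p-value (one-sided, H₁ less) = 0.08346
→ bracket: 0.05<=p<0.10

p-value bracket: 0.05<=p<0.10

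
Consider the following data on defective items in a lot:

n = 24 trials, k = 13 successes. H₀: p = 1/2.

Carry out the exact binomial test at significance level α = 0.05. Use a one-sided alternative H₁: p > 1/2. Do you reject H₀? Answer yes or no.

Exact binomial: n=24, k=13, p₀=1/2=0.5000
P(X≥13) from Σ C(n,i)·p₀^i·(1−p₀)^(n−i)
p-value (one-sided, H₁ greater) = 0.41941
At α=0.05: p ≥ α → fail to reject H₀

reject H₀: no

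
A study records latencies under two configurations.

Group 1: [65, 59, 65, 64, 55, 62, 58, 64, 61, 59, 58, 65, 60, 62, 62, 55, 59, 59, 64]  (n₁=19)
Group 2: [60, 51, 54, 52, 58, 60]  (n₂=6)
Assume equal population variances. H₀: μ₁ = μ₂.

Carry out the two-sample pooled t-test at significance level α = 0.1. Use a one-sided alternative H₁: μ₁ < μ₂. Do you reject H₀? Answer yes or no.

reject H₀: no

x̄₁=60.842, s₁=3.202, n₁=19
x̄₂=55.833, s₂=4.021, n₂=6
s_p² = [18·3.202² + 5·4.021²]/23 = 11.5374
SE = √(s_p²·(1/19+1/6)) = 1.5906
t = (60.842−55.833)/1.5906 = 3.1489
df = 23
p-value (one-sided, H₁ less) = 0.99775
At α=0.1: p ≥ α → fail to reject H₀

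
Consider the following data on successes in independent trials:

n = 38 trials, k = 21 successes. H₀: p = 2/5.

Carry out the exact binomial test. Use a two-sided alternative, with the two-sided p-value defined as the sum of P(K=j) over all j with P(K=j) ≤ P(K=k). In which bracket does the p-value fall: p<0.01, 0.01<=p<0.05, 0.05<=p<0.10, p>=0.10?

Exact binomial: n=38, k=21, p₀=2/5=0.4000
P(X=j) = C(n,j)·p₀^j·(1−p₀)^(n−j); p = Σ P(X=j) over j with P(X=j) ≤ P(X=21)
p-value (two-sided) = 0.06767
→ bracket: 0.05<=p<0.10

p-value bracket: 0.05<=p<0.10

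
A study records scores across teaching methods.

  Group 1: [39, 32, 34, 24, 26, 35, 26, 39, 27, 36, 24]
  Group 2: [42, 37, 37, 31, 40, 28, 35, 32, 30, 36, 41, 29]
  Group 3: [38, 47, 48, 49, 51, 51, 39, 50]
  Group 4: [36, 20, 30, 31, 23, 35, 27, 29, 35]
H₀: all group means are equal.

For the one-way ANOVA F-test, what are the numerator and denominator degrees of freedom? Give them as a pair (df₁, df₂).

degrees of freedom = [3, 36]

k = 4 groups, N = 40 total
df = (k−1, N−k) = (4−1, 40−4) = (3, 36)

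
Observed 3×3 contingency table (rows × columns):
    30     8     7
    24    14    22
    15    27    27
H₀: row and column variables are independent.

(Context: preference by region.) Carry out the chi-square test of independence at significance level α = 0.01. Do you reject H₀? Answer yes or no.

reject H₀: yes

Row totals [45, 60, 69], col totals [69, 49, 56], n=174
χ² = (30−17.84)²/17.84 + (8−12.67)²/12.67 + (7−14.48)²/14.48 + (24−23.79)²/23.79 + (14−16.90)²/16.90 + (22−19.31)²/19.31 + (15−27.36)²/27.36 + (27−19.43)²/19.43 + (27−22.21)²/22.21 = 24.3094
df = 4
p-value (upper-tail) = 0.00007
At α=0.01: p < α → reject H₀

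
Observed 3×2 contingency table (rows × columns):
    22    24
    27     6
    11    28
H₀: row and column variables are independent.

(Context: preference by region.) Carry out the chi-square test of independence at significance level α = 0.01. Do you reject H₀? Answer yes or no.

Row totals [46, 33, 39], col totals [60, 58], n=118
χ² = (22−23.39)²/23.39 + (24−22.61)²/22.61 + (27−16.78)²/16.78 + (6−16.22)²/16.22 + (11−19.83)²/19.83 + (28−19.17)²/19.17 = 20.8329
df = 2
p-value (upper-tail) = 0.00003
At α=0.01: p < α → reject H₀

reject H₀: yes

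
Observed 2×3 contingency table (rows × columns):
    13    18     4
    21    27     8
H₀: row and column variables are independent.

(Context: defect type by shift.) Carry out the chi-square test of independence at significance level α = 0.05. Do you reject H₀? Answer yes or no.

reject H₀: no

Row totals [35, 56], col totals [34, 45, 12], n=91
χ² = (13−13.08)²/13.08 + (18−17.31)²/17.31 + (4−4.62)²/4.62 + (21−20.92)²/20.92 + (27−27.69)²/27.69 + (8−7.38)²/7.38 = 0.1791
df = 2
p-value (upper-tail) = 0.91436
At α=0.05: p ≥ α → fail to reject H₀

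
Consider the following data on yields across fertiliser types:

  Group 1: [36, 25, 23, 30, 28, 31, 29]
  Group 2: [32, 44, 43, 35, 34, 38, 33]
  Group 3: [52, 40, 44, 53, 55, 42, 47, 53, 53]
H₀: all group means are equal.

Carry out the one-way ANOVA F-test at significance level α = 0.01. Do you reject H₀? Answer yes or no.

reject H₀: yes

Group means [28.86, 37.00, 48.78], grand mean 39.130
SSB = Σnᵢ(x̄ᵢ−x̄)² = 1608.196; SSW = ΣΣ(x−x̄ᵢ)² = 498.413
MSB = 1608.196/2 = 804.0980; MSW = 498.413/20 = 24.9206
F = MSB/MSW = 32.2664
df = (2, 20)
p-value (upper-tail) = 0.00000
At α=0.01: p < α → reject H₀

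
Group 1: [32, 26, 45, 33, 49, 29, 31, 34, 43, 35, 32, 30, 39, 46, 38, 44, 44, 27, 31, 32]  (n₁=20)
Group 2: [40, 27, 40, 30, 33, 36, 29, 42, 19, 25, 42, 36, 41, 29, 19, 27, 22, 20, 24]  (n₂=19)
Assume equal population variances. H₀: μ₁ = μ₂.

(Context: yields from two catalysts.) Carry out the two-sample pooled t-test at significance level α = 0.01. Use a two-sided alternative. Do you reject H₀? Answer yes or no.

x̄₁=36.000, s₁=6.951, n₁=20
x̄₂=30.579, s₂=8.064, n₂=19
s_p² = [19·6.951² + 18·8.064²]/37 = 56.4495
SE = √(s_p²·(1/20+1/19)) = 2.4070
t = (36.000−30.579)/2.4070 = 2.2522
df = 37
p-value (two-sided) = 0.03033
At α=0.01: p ≥ α → fail to reject H₀

reject H₀: no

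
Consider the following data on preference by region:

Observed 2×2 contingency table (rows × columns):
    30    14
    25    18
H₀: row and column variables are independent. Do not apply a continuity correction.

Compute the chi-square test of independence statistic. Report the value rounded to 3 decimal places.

test statistic = 0.943

Row totals [44, 43], col totals [55, 32], n=87
χ² = (30−27.82)²/27.82 + (14−16.18)²/16.18 + (25−27.18)²/27.18 + (18−15.82)²/15.82 = 0.9432
df = 1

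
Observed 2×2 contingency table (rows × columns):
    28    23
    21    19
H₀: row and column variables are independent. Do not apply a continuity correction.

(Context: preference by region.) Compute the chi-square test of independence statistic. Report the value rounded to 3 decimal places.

test statistic = 0.052

Row totals [51, 40], col totals [49, 42], n=91
χ² = (28−27.46)²/27.46 + (23−23.54)²/23.54 + (21−21.54)²/21.54 + (19−18.46)²/18.46 = 0.0520
df = 1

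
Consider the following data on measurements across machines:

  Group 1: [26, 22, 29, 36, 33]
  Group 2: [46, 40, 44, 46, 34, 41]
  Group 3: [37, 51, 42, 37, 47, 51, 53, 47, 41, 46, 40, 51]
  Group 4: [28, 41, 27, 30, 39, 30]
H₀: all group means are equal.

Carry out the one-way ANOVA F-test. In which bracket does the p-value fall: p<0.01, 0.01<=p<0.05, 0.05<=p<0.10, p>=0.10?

Group means [29.20, 41.83, 45.25, 32.50], grand mean 39.138
SSB = Σnᵢ(x̄ᵢ−x̄)² = 1250.065; SSW = ΣΣ(x−x̄ᵢ)² = 763.383
MSB = 1250.065/3 = 416.6883; MSW = 763.383/25 = 30.5353
F = MSB/MSW = 13.6461
df = (3, 25)
p-value (upper-tail) = 0.00002
→ bracket: p<0.01

p-value bracket: p<0.01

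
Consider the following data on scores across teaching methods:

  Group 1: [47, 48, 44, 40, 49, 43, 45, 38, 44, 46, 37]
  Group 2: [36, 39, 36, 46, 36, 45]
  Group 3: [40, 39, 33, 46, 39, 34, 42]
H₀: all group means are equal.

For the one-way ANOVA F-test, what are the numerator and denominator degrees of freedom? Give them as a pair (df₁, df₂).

k = 3 groups, N = 24 total
df = (k−1, N−k) = (3−1, 24−3) = (2, 21)

degrees of freedom = [2, 21]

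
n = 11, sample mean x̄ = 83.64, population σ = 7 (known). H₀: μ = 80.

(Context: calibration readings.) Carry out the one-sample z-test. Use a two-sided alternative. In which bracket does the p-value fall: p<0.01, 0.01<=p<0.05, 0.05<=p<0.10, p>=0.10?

SE = σ/√n = 7/√11 = 2.1106
z = (x̄−μ₀)/SE = (83.64−80)/2.1106 = 1.7246
p-value (two-sided) = 0.08459
→ bracket: 0.05<=p<0.10

p-value bracket: 0.05<=p<0.10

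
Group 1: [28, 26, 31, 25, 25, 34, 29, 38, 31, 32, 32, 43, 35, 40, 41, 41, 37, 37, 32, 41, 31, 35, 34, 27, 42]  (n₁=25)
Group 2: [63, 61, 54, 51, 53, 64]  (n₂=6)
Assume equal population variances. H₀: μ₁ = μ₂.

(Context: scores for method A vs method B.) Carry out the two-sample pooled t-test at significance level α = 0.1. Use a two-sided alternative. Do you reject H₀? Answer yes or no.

reject H₀: yes

x̄₁=33.880, s₁=5.548, n₁=25
x̄₂=57.667, s₂=5.645, n₂=6
s_p² = [24·5.548² + 5·5.645²]/29 = 30.9646
SE = √(s_p²·(1/25+1/6)) = 2.5297
t = (33.880−57.667)/2.5297 = -9.4030
df = 29
p-value (two-sided) = 0.00000
At α=0.1: p < α → reject H₀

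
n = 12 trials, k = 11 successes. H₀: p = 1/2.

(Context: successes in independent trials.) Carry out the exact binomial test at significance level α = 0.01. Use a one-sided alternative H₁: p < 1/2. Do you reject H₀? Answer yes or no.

reject H₀: no

Exact binomial: n=12, k=11, p₀=1/2=0.5000
P(X≤11) from Σ C(n,i)·p₀^i·(1−p₀)^(n−i)
p-value (one-sided, H₁ less) = 0.99976
At α=0.01: p ≥ α → fail to reject H₀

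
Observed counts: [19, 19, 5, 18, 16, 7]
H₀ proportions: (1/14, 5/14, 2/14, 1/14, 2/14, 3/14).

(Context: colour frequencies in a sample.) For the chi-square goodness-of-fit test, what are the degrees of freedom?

degrees of freedom = 5

df = k − 1 = 6 − 1 = 5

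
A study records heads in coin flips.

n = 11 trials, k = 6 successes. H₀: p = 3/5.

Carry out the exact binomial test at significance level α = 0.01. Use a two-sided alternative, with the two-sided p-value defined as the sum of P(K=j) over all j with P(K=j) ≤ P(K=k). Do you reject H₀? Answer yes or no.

Exact binomial: n=11, k=6, p₀=3/5=0.6000
P(X=j) = C(n,j)·p₀^j·(1−p₀)^(n−j); p = Σ P(X=j) over j with P(X=j) ≤ P(X=6)
p-value (two-sided) = 0.76351
At α=0.01: p ≥ α → fail to reject H₀

reject H₀: no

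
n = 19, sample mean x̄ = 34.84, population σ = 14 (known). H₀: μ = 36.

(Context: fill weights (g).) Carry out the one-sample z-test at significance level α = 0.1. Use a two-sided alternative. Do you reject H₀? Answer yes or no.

reject H₀: no

SE = σ/√n = 14/√19 = 3.2118
z = (x̄−μ₀)/SE = (34.84−36)/3.2118 = -0.3612
p-value (two-sided) = 0.71798
At α=0.1: p ≥ α → fail to reject H₀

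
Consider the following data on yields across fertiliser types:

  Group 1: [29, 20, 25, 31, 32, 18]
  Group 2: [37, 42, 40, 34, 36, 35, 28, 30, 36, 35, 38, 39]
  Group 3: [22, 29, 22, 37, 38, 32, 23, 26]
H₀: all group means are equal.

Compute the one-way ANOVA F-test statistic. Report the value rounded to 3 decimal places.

test statistic = 8.704

Group means [25.83, 35.83, 28.62], grand mean 31.308
SSB = Σnᵢ(x̄ᵢ−x̄)² = 483.163; SSW = ΣΣ(x−x̄ᵢ)² = 638.375
MSB = 483.163/2 = 241.5817; MSW = 638.375/23 = 27.7554
F = MSB/MSW = 8.7039
df = (2, 23)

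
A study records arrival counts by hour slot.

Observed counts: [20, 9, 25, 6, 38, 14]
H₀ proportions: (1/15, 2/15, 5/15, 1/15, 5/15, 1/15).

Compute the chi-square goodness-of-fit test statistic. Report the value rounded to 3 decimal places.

test statistic = 33.487

n = 112; E_i = n·p_i = [7.47, 14.93, 37.33, 7.47, 37.33, 7.47]
χ² = (20−7.47)²/7.47 + (9−14.93)²/14.93 + (25−37.33)²/37.33 + (6−7.47)²/7.47 + (38−37.33)²/37.33 + (14−7.47)²/7.47 = 33.4866
df = 5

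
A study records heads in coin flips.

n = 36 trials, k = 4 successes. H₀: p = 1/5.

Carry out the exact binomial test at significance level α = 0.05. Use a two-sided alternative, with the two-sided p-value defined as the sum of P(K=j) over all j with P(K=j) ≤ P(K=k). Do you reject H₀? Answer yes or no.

reject H₀: no

Exact binomial: n=36, k=4, p₀=1/5=0.2000
P(X=j) = C(n,j)·p₀^j·(1−p₀)^(n−j); p = Σ P(X=j) over j with P(X=j) ≤ P(X=4)
p-value (two-sided) = 0.21581
At α=0.05: p ≥ α → fail to reject H₀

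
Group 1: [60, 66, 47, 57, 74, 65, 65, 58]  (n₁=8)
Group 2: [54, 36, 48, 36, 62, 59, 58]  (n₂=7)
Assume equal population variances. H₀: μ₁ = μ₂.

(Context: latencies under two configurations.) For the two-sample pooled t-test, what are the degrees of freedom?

df = n₁ + n₂ − 2 = 8 + 7 − 2 = 13

degrees of freedom = 13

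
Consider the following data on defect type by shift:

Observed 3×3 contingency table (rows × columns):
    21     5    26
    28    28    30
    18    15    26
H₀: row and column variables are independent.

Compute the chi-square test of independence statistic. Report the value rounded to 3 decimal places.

test statistic = 9.826

Row totals [52, 86, 59], col totals [67, 48, 82], n=197
χ² = (21−17.69)²/17.69 + (5−12.67)²/12.67 + (26−21.64)²/21.64 + (28−29.25)²/29.25 + (28−20.95)²/20.95 + (30−35.80)²/35.80 + (18−20.07)²/20.07 + (15−14.38)²/14.38 + (26−24.56)²/24.56 = 9.8264
df = 4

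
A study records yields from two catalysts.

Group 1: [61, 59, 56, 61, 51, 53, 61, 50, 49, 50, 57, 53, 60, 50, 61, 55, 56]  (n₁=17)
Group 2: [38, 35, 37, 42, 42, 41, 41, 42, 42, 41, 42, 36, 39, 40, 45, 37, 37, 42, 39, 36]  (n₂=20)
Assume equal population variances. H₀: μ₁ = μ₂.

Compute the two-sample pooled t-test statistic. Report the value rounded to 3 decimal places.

test statistic = 13.152

x̄₁=55.471, s₁=4.488, n₁=17
x̄₂=39.700, s₂=2.716, n₂=20
s_p² = [16·4.488² + 19·2.716²]/35 = 13.2124
SE = √(s_p²·(1/17+1/20)) = 1.1991
t = (55.471−39.700)/1.1991 = 13.1521
df = 35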